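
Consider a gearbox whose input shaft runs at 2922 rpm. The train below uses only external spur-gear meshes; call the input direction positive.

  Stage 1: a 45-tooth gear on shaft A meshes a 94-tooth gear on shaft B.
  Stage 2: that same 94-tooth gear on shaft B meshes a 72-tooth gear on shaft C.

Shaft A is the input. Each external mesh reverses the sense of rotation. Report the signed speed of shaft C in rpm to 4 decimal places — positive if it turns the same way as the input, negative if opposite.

+1826.2500 rpm (same as input, |ω| = 1826.2500 rpm)

Stage 1 [45T→94T]: ω = 2922.0000×45/94 = 1398.8298 rpm, dir flips to −; running = −1398.8298
Stage 2 [94T→72T]: ω = 1398.8298×94/72 = 1826.2500 rpm, dir flips to +; running = +1826.2500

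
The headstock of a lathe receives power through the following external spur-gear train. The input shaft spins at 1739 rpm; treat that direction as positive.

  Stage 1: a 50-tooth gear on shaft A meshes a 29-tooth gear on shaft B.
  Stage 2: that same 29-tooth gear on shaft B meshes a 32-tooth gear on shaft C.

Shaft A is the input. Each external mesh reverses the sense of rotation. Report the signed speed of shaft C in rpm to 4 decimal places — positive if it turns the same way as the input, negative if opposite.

Stage 1 [50T→29T]: ω = 1739.0000×50/29 = 2998.2759 rpm, dir flips to −; running = −2998.2759
Stage 2 [29T→32T]: ω = 2998.2759×29/32 = 2717.1875 rpm, dir flips to +; running = +2717.1875

+2717.1875 rpm (same as input, |ω| = 2717.1875 rpm)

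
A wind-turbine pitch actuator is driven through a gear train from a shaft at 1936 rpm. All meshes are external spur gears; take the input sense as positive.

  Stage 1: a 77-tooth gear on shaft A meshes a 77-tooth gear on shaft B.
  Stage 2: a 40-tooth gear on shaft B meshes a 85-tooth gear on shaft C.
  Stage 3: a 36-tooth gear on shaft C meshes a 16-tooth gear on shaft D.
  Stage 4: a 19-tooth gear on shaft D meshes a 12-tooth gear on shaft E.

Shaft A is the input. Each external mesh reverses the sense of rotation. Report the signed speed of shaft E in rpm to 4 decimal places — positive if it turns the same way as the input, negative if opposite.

Stage 1 [77T→77T]: ω = 1936.0000×77/77 = 1936.0000 rpm, dir flips to −; running = −1936.0000
Stage 2 [40T→85T]: ω = 1936.0000×40/85 = 911.0588 rpm, dir flips to +; running = +911.0588
Stage 3 [36T→16T]: ω = 911.0588×36/16 = 2049.8824 rpm, dir flips to −; running = −2049.8824
Stage 4 [19T→12T]: ω = 2049.8824×19/12 = 3245.6471 rpm, dir flips to +; running = +3245.6471

+3245.6471 rpm (same as input, |ω| = 3245.6471 rpm)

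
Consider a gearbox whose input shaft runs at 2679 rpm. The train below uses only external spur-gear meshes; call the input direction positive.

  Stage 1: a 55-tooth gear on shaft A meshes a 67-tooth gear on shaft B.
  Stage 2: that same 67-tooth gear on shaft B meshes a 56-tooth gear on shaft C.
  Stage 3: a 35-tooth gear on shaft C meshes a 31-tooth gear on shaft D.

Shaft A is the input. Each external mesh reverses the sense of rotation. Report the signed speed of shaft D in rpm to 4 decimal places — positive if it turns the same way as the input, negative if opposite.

Stage 1 [55T→67T]: ω = 2679.0000×55/67 = 2199.1791 rpm, dir flips to −; running = −2199.1791
Stage 2 [67T→56T]: ω = 2199.1791×67/56 = 2631.1607 rpm, dir flips to +; running = +2631.1607
Stage 3 [35T→31T]: ω = 2631.1607×35/31 = 2970.6653 rpm, dir flips to −; running = −2970.6653

-2970.6653 rpm (opposite to input, |ω| = 2970.6653 rpm)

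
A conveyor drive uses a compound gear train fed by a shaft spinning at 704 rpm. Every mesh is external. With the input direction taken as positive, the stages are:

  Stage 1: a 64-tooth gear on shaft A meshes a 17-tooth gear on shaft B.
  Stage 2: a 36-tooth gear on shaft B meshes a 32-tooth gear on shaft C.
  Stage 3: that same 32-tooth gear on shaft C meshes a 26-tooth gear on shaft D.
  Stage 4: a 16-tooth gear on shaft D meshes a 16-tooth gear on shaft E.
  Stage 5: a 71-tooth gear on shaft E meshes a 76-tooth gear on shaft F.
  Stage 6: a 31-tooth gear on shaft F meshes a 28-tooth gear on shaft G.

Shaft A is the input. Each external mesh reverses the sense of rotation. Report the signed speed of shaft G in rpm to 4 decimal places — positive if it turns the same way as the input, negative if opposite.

+3795.6074 rpm (same as input, |ω| = 3795.6074 rpm)

Stage 1 [64T→17T]: ω = 704.0000×64/17 = 2650.3529 rpm, dir flips to −; running = −2650.3529
Stage 2 [36T→32T]: ω = 2650.3529×36/32 = 2981.6471 rpm, dir flips to +; running = +2981.6471
Stage 3 [32T→26T]: ω = 2981.6471×32/26 = 3669.7195 rpm, dir flips to −; running = −3669.7195
Stage 4 [16T→16T]: ω = 3669.7195×16/16 = 3669.7195 rpm, dir flips to +; running = +3669.7195
Stage 5 [71T→76T]: ω = 3669.7195×71/76 = 3428.2905 rpm, dir flips to −; running = −3428.2905
Stage 6 [31T→28T]: ω = 3428.2905×31/28 = 3795.6074 rpm, dir flips to +; running = +3795.6074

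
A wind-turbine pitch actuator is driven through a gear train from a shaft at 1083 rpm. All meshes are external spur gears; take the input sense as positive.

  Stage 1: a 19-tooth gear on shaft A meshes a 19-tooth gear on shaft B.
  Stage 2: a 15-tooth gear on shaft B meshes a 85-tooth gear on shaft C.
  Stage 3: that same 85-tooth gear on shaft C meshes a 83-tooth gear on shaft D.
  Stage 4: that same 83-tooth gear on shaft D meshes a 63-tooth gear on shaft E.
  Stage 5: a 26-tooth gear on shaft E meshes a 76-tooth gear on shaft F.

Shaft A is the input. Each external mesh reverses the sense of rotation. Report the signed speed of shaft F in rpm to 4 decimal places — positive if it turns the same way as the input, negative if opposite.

Stage 1 [19T→19T]: ω = 1083.0000×19/19 = 1083.0000 rpm, dir flips to −; running = −1083.0000
Stage 2 [15T→85T]: ω = 1083.0000×15/85 = 191.1176 rpm, dir flips to +; running = +191.1176
Stage 3 [85T→83T]: ω = 191.1176×85/83 = 195.7229 rpm, dir flips to −; running = −195.7229
Stage 4 [83T→63T]: ω = 195.7229×83/63 = 257.8571 rpm, dir flips to +; running = +257.8571
Stage 5 [26T→76T]: ω = 257.8571×26/76 = 88.2143 rpm, dir flips to −; running = −88.2143

-88.2143 rpm (opposite to input, |ω| = 88.2143 rpm)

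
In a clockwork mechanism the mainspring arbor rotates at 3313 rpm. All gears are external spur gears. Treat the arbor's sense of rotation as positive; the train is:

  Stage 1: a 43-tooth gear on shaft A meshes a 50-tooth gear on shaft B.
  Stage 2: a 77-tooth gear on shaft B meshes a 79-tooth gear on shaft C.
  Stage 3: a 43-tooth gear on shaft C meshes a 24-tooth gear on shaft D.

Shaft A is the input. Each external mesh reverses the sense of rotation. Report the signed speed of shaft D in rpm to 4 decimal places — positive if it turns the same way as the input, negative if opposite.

-4975.5459 rpm (opposite to input, |ω| = 4975.5459 rpm)

Stage 1 [43T→50T]: ω = 3313.0000×43/50 = 2849.1800 rpm, dir flips to −; running = −2849.1800
Stage 2 [77T→79T]: ω = 2849.1800×77/79 = 2777.0489 rpm, dir flips to +; running = +2777.0489
Stage 3 [43T→24T]: ω = 2777.0489×43/24 = 4975.5459 rpm, dir flips to −; running = −4975.5459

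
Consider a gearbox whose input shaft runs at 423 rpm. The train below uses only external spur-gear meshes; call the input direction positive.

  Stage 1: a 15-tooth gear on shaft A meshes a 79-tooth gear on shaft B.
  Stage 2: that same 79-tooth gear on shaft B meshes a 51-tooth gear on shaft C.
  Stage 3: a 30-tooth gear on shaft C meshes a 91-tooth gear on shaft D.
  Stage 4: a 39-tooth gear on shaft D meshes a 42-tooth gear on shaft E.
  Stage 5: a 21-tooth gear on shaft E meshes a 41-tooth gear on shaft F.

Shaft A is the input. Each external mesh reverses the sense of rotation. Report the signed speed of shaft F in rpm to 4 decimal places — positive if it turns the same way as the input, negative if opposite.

Stage 1 [15T→79T]: ω = 423.0000×15/79 = 80.3165 rpm, dir flips to −; running = −80.3165
Stage 2 [79T→51T]: ω = 80.3165×79/51 = 124.4118 rpm, dir flips to +; running = +124.4118
Stage 3 [30T→91T]: ω = 124.4118×30/91 = 41.0149 rpm, dir flips to −; running = −41.0149
Stage 4 [39T→42T]: ω = 41.0149×39/42 = 38.0852 rpm, dir flips to +; running = +38.0852
Stage 5 [21T→41T]: ω = 38.0852×21/41 = 19.5071 rpm, dir flips to −; running = −19.5071

-19.5071 rpm (opposite to input, |ω| = 19.5071 rpm)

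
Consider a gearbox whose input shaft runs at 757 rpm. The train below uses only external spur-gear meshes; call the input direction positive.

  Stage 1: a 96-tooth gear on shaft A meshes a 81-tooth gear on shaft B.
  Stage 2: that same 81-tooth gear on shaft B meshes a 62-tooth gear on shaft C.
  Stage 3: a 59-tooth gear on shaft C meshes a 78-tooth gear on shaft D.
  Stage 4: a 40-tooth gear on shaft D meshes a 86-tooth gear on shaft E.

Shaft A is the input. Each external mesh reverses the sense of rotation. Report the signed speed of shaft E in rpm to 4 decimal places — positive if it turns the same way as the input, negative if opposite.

Stage 1 [96T→81T]: ω = 757.0000×96/81 = 897.1852 rpm, dir flips to −; running = −897.1852
Stage 2 [81T→62T]: ω = 897.1852×81/62 = 1172.1290 rpm, dir flips to +; running = +1172.1290
Stage 3 [59T→78T]: ω = 1172.1290×59/78 = 886.6104 rpm, dir flips to −; running = −886.6104
Stage 4 [40T→86T]: ω = 886.6104×40/86 = 412.3769 rpm, dir flips to +; running = +412.3769

+412.3769 rpm (same as input, |ω| = 412.3769 rpm)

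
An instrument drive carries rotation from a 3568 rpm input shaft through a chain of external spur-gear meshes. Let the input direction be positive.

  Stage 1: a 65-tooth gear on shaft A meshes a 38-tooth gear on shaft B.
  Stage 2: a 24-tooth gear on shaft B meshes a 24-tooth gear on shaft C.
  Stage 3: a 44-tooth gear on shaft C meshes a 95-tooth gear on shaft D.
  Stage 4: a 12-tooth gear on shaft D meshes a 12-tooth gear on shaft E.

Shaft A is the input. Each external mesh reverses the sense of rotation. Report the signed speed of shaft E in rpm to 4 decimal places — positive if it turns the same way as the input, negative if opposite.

+2826.7258 rpm (same as input, |ω| = 2826.7258 rpm)

Stage 1 [65T→38T]: ω = 3568.0000×65/38 = 6103.1579 rpm, dir flips to −; running = −6103.1579
Stage 2 [24T→24T]: ω = 6103.1579×24/24 = 6103.1579 rpm, dir flips to +; running = +6103.1579
Stage 3 [44T→95T]: ω = 6103.1579×44/95 = 2826.7258 rpm, dir flips to −; running = −2826.7258
Stage 4 [12T→12T]: ω = 2826.7258×12/12 = 2826.7258 rpm, dir flips to +; running = +2826.7258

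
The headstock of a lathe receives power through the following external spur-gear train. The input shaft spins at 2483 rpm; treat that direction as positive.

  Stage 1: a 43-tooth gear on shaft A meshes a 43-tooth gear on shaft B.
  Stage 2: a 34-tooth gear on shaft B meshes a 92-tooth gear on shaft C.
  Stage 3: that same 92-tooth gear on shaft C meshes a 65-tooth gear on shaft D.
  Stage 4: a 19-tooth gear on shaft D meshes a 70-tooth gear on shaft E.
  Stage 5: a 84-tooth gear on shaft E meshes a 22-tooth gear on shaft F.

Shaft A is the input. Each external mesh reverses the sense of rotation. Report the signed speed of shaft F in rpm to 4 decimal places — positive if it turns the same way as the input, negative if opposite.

-1346.0291 rpm (opposite to input, |ω| = 1346.0291 rpm)

Stage 1 [43T→43T]: ω = 2483.0000×43/43 = 2483.0000 rpm, dir flips to −; running = −2483.0000
Stage 2 [34T→92T]: ω = 2483.0000×34/92 = 917.6304 rpm, dir flips to +; running = +917.6304
Stage 3 [92T→65T]: ω = 917.6304×92/65 = 1298.8000 rpm, dir flips to −; running = −1298.8000
Stage 4 [19T→70T]: ω = 1298.8000×19/70 = 352.5314 rpm, dir flips to +; running = +352.5314
Stage 5 [84T→22T]: ω = 352.5314×84/22 = 1346.0291 rpm, dir flips to −; running = −1346.0291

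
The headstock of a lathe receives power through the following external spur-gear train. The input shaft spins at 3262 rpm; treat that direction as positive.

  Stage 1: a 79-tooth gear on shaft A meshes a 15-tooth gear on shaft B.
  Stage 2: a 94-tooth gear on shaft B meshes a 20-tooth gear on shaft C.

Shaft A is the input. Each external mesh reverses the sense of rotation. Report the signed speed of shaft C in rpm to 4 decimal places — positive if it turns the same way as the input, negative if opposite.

Stage 1 [79T→15T]: ω = 3262.0000×79/15 = 17179.8667 rpm, dir flips to −; running = −17179.8667
Stage 2 [94T→20T]: ω = 17179.8667×94/20 = 80745.3733 rpm, dir flips to +; running = +80745.3733

+80745.3733 rpm (same as input, |ω| = 80745.3733 rpm)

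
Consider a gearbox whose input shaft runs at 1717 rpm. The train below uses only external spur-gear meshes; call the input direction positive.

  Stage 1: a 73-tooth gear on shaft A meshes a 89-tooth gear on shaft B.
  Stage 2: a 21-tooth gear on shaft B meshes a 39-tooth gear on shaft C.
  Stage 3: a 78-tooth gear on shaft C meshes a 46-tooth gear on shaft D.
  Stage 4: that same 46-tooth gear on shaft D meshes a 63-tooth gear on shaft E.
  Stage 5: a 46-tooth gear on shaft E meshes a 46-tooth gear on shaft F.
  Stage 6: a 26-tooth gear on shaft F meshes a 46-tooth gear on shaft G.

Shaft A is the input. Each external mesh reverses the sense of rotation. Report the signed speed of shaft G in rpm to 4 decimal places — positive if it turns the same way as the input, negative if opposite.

+530.6735 rpm (same as input, |ω| = 530.6735 rpm)

Stage 1 [73T→89T]: ω = 1717.0000×73/89 = 1408.3258 rpm, dir flips to −; running = −1408.3258
Stage 2 [21T→39T]: ω = 1408.3258×21/39 = 758.3293 rpm, dir flips to +; running = +758.3293
Stage 3 [78T→46T]: ω = 758.3293×78/46 = 1285.8627 rpm, dir flips to −; running = −1285.8627
Stage 4 [46T→63T]: ω = 1285.8627×46/63 = 938.8839 rpm, dir flips to +; running = +938.8839
Stage 5 [46T→46T]: ω = 938.8839×46/46 = 938.8839 rpm, dir flips to −; running = −938.8839
Stage 6 [26T→46T]: ω = 938.8839×26/46 = 530.6735 rpm, dir flips to +; running = +530.6735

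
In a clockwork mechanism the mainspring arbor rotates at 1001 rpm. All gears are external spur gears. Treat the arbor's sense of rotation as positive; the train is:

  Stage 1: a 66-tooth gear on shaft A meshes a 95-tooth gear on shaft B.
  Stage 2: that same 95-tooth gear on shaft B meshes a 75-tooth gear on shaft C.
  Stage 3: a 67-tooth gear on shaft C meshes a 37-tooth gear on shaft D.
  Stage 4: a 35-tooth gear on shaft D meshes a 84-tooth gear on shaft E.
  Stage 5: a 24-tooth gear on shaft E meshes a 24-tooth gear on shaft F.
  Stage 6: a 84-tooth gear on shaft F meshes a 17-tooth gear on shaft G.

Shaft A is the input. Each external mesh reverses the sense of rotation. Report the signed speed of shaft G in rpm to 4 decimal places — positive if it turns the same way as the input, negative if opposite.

+3284.0439 rpm (same as input, |ω| = 3284.0439 rpm)

Stage 1 [66T→95T]: ω = 1001.0000×66/95 = 695.4316 rpm, dir flips to −; running = −695.4316
Stage 2 [95T→75T]: ω = 695.4316×95/75 = 880.8800 rpm, dir flips to +; running = +880.8800
Stage 3 [67T→37T]: ω = 880.8800×67/37 = 1595.1070 rpm, dir flips to −; running = −1595.1070
Stage 4 [35T→84T]: ω = 1595.1070×35/84 = 664.6279 rpm, dir flips to +; running = +664.6279
Stage 5 [24T→24T]: ω = 664.6279×24/24 = 664.6279 rpm, dir flips to −; running = −664.6279
Stage 6 [84T→17T]: ω = 664.6279×84/17 = 3284.0439 rpm, dir flips to +; running = +3284.0439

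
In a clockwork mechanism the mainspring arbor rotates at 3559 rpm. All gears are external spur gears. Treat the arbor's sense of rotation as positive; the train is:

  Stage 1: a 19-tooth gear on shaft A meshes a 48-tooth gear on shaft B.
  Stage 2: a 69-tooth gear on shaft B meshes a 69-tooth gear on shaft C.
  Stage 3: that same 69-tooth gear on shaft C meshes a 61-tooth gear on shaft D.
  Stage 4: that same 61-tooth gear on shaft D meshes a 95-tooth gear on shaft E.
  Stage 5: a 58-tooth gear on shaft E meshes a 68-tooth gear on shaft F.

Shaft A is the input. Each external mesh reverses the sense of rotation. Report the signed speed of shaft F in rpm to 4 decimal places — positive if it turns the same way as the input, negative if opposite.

-872.7401 rpm (opposite to input, |ω| = 872.7401 rpm)

Stage 1 [19T→48T]: ω = 3559.0000×19/48 = 1408.7708 rpm, dir flips to −; running = −1408.7708
Stage 2 [69T→69T]: ω = 1408.7708×69/69 = 1408.7708 rpm, dir flips to +; running = +1408.7708
Stage 3 [69T→61T]: ω = 1408.7708×69/61 = 1593.5277 rpm, dir flips to −; running = −1593.5277
Stage 4 [61T→95T]: ω = 1593.5277×61/95 = 1023.2125 rpm, dir flips to +; running = +1023.2125
Stage 5 [58T→68T]: ω = 1023.2125×58/68 = 872.7401 rpm, dir flips to −; running = −872.7401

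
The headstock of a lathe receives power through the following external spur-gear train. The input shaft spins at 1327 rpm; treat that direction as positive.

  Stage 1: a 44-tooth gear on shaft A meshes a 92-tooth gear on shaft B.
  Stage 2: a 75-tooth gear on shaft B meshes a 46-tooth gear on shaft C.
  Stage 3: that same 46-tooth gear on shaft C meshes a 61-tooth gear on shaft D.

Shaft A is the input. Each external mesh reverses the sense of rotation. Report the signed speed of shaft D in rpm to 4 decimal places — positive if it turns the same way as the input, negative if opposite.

-780.3100 rpm (opposite to input, |ω| = 780.3100 rpm)

Stage 1 [44T→92T]: ω = 1327.0000×44/92 = 634.6522 rpm, dir flips to −; running = −634.6522
Stage 2 [75T→46T]: ω = 634.6522×75/46 = 1034.7590 rpm, dir flips to +; running = +1034.7590
Stage 3 [46T→61T]: ω = 1034.7590×46/61 = 780.3100 rpm, dir flips to −; running = −780.3100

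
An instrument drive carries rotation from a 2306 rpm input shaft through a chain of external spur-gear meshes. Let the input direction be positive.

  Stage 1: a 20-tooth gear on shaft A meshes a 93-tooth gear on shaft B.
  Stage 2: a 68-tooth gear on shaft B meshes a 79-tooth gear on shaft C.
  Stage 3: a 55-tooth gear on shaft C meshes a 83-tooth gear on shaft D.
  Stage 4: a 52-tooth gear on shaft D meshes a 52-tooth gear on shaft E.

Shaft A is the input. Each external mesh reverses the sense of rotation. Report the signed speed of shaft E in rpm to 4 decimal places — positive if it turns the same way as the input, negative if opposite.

+282.8608 rpm (same as input, |ω| = 282.8608 rpm)

Stage 1 [20T→93T]: ω = 2306.0000×20/93 = 495.9140 rpm, dir flips to −; running = −495.9140
Stage 2 [68T→79T]: ω = 495.9140×68/79 = 426.8627 rpm, dir flips to +; running = +426.8627
Stage 3 [55T→83T]: ω = 426.8627×55/83 = 282.8608 rpm, dir flips to −; running = −282.8608
Stage 4 [52T→52T]: ω = 282.8608×52/52 = 282.8608 rpm, dir flips to +; running = +282.8608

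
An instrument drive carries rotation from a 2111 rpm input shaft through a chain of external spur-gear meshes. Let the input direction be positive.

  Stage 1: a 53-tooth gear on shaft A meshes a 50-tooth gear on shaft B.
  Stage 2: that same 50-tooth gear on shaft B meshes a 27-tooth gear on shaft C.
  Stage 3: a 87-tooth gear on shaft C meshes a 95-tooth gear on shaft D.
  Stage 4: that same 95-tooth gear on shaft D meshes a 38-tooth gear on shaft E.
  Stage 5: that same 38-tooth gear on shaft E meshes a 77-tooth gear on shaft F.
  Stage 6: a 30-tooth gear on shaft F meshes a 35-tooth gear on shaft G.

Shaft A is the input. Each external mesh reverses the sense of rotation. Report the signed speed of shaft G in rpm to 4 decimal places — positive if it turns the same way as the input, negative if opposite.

Stage 1 [53T→50T]: ω = 2111.0000×53/50 = 2237.6600 rpm, dir flips to −; running = −2237.6600
Stage 2 [50T→27T]: ω = 2237.6600×50/27 = 4143.8148 rpm, dir flips to +; running = +4143.8148
Stage 3 [87T→95T]: ω = 4143.8148×87/95 = 3794.8620 rpm, dir flips to −; running = −3794.8620
Stage 4 [95T→38T]: ω = 3794.8620×95/38 = 9487.1550 rpm, dir flips to +; running = +9487.1550
Stage 5 [38T→77T]: ω = 9487.1550×38/77 = 4681.9726 rpm, dir flips to −; running = −4681.9726
Stage 6 [30T→35T]: ω = 4681.9726×30/35 = 4013.1194 rpm, dir flips to +; running = +4013.1194

+4013.1194 rpm (same as input, |ω| = 4013.1194 rpm)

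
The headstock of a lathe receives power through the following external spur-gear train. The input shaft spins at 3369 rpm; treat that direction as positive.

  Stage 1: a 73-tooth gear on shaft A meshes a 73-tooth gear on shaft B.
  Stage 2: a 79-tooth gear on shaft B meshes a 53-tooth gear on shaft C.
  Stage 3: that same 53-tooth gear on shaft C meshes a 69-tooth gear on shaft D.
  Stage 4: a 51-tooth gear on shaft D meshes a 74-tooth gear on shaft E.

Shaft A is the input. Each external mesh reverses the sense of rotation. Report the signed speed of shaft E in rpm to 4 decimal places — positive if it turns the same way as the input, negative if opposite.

Stage 1 [73T→73T]: ω = 3369.0000×73/73 = 3369.0000 rpm, dir flips to −; running = −3369.0000
Stage 2 [79T→53T]: ω = 3369.0000×79/53 = 5021.7170 rpm, dir flips to +; running = +5021.7170
Stage 3 [53T→69T]: ω = 5021.7170×53/69 = 3857.2609 rpm, dir flips to −; running = −3857.2609
Stage 4 [51T→74T]: ω = 3857.2609×51/74 = 2658.3825 rpm, dir flips to +; running = +2658.3825

+2658.3825 rpm (same as input, |ω| = 2658.3825 rpm)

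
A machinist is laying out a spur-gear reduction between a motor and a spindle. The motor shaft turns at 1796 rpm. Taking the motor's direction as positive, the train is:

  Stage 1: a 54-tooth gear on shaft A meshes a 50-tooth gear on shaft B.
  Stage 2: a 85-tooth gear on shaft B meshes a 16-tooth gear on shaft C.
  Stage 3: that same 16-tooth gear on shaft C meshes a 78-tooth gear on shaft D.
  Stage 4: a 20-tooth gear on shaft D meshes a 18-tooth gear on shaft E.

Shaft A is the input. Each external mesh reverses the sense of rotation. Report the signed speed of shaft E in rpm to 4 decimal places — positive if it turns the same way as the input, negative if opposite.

+2348.6154 rpm (same as input, |ω| = 2348.6154 rpm)

Stage 1 [54T→50T]: ω = 1796.0000×54/50 = 1939.6800 rpm, dir flips to −; running = −1939.6800
Stage 2 [85T→16T]: ω = 1939.6800×85/16 = 10304.5500 rpm, dir flips to +; running = +10304.5500
Stage 3 [16T→78T]: ω = 10304.5500×16/78 = 2113.7538 rpm, dir flips to −; running = −2113.7538
Stage 4 [20T→18T]: ω = 2113.7538×20/18 = 2348.6154 rpm, dir flips to +; running = +2348.6154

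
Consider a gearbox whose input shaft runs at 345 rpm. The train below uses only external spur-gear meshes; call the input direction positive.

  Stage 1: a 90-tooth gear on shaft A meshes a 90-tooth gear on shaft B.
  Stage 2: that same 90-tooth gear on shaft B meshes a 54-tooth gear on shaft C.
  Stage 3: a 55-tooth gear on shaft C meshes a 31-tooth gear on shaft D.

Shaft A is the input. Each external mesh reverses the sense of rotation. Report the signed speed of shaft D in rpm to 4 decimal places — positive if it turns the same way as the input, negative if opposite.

Stage 1 [90T→90T]: ω = 345.0000×90/90 = 345.0000 rpm, dir flips to −; running = −345.0000
Stage 2 [90T→54T]: ω = 345.0000×90/54 = 575.0000 rpm, dir flips to +; running = +575.0000
Stage 3 [55T→31T]: ω = 575.0000×55/31 = 1020.1613 rpm, dir flips to −; running = −1020.1613

-1020.1613 rpm (opposite to input, |ω| = 1020.1613 rpm)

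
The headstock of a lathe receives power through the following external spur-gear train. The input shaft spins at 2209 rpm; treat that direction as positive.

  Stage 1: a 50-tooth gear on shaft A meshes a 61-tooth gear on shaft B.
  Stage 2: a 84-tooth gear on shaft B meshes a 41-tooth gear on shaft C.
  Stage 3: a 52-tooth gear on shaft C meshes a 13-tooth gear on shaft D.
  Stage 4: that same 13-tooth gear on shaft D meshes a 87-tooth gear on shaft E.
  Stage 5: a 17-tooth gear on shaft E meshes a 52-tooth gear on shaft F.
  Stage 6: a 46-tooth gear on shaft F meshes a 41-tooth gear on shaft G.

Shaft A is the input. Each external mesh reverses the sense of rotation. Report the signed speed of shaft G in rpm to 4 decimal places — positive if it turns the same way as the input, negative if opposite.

Stage 1 [50T→61T]: ω = 2209.0000×50/61 = 1810.6557 rpm, dir flips to −; running = −1810.6557
Stage 2 [84T→41T]: ω = 1810.6557×84/41 = 3709.6361 rpm, dir flips to +; running = +3709.6361
Stage 3 [52T→13T]: ω = 3709.6361×52/13 = 14838.5446 rpm, dir flips to −; running = −14838.5446
Stage 4 [13T→87T]: ω = 14838.5446×13/87 = 2217.2538 rpm, dir flips to +; running = +2217.2538
Stage 5 [17T→52T]: ω = 2217.2538×17/52 = 724.8714 rpm, dir flips to −; running = −724.8714
Stage 6 [46T→41T]: ω = 724.8714×46/41 = 813.2704 rpm, dir flips to +; running = +813.2704

+813.2704 rpm (same as input, |ω| = 813.2704 rpm)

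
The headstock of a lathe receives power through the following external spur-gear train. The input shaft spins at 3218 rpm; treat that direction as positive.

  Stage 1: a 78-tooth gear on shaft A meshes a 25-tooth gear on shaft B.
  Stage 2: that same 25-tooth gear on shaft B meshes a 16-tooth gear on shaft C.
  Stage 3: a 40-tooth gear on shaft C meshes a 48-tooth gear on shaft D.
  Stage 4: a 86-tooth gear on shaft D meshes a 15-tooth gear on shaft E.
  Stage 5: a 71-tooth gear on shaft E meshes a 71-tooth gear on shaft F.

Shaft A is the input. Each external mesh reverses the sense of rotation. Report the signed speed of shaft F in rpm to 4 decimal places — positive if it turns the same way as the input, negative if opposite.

-74952.5833 rpm (opposite to input, |ω| = 74952.5833 rpm)

Stage 1 [78T→25T]: ω = 3218.0000×78/25 = 10040.1600 rpm, dir flips to −; running = −10040.1600
Stage 2 [25T→16T]: ω = 10040.1600×25/16 = 15687.7500 rpm, dir flips to +; running = +15687.7500
Stage 3 [40T→48T]: ω = 15687.7500×40/48 = 13073.1250 rpm, dir flips to −; running = −13073.1250
Stage 4 [86T→15T]: ω = 13073.1250×86/15 = 74952.5833 rpm, dir flips to +; running = +74952.5833
Stage 5 [71T→71T]: ω = 74952.5833×71/71 = 74952.5833 rpm, dir flips to −; running = −74952.5833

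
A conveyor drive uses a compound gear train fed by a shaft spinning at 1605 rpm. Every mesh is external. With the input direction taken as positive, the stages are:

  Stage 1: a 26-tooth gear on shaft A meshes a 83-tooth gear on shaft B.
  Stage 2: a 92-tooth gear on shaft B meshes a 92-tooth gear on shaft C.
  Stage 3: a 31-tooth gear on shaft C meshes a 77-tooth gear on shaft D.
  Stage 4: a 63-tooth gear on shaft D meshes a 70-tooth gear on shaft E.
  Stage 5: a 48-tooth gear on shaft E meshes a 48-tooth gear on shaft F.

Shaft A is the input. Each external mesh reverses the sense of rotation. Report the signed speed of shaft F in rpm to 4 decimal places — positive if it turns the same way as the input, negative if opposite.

Stage 1 [26T→83T]: ω = 1605.0000×26/83 = 502.7711 rpm, dir flips to −; running = −502.7711
Stage 2 [92T→92T]: ω = 502.7711×92/92 = 502.7711 rpm, dir flips to +; running = +502.7711
Stage 3 [31T→77T]: ω = 502.7711×31/77 = 202.4143 rpm, dir flips to −; running = −202.4143
Stage 4 [63T→70T]: ω = 202.4143×63/70 = 182.1729 rpm, dir flips to +; running = +182.1729
Stage 5 [48T→48T]: ω = 182.1729×48/48 = 182.1729 rpm, dir flips to −; running = −182.1729

-182.1729 rpm (opposite to input, |ω| = 182.1729 rpm)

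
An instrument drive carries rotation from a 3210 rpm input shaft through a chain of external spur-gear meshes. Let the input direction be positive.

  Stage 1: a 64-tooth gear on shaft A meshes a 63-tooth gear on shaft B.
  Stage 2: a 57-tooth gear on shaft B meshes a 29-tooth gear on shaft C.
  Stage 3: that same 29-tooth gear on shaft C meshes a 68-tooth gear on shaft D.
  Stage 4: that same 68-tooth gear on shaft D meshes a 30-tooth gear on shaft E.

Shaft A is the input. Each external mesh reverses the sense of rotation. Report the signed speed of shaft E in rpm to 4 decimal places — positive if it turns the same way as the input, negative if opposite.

Stage 1 [64T→63T]: ω = 3210.0000×64/63 = 3260.9524 rpm, dir flips to −; running = −3260.9524
Stage 2 [57T→29T]: ω = 3260.9524×57/29 = 6409.4581 rpm, dir flips to +; running = +6409.4581
Stage 3 [29T→68T]: ω = 6409.4581×29/68 = 2733.4454 rpm, dir flips to −; running = −2733.4454
Stage 4 [68T→30T]: ω = 2733.4454×68/30 = 6195.8095 rpm, dir flips to +; running = +6195.8095

+6195.8095 rpm (same as input, |ω| = 6195.8095 rpm)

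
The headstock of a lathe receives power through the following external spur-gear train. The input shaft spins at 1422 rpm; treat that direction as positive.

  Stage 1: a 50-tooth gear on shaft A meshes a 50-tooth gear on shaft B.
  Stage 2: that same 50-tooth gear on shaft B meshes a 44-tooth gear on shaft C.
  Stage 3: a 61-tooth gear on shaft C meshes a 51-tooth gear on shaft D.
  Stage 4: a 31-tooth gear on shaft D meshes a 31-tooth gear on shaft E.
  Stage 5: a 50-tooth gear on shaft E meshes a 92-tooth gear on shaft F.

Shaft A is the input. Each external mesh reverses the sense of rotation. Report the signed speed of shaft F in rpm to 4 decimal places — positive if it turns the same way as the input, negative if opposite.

-1050.4098 rpm (opposite to input, |ω| = 1050.4098 rpm)

Stage 1 [50T→50T]: ω = 1422.0000×50/50 = 1422.0000 rpm, dir flips to −; running = −1422.0000
Stage 2 [50T→44T]: ω = 1422.0000×50/44 = 1615.9091 rpm, dir flips to +; running = +1615.9091
Stage 3 [61T→51T]: ω = 1615.9091×61/51 = 1932.7540 rpm, dir flips to −; running = −1932.7540
Stage 4 [31T→31T]: ω = 1932.7540×31/31 = 1932.7540 rpm, dir flips to +; running = +1932.7540
Stage 5 [50T→92T]: ω = 1932.7540×50/92 = 1050.4098 rpm, dir flips to −; running = −1050.4098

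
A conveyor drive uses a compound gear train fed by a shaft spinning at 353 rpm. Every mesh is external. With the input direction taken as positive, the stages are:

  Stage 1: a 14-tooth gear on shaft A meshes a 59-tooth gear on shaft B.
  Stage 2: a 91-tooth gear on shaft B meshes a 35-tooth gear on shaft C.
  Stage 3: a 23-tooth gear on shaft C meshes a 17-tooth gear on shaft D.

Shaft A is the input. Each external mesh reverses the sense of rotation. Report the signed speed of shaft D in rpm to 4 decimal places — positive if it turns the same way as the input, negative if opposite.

-294.6477 rpm (opposite to input, |ω| = 294.6477 rpm)

Stage 1 [14T→59T]: ω = 353.0000×14/59 = 83.7627 rpm, dir flips to −; running = −83.7627
Stage 2 [91T→35T]: ω = 83.7627×91/35 = 217.7831 rpm, dir flips to +; running = +217.7831
Stage 3 [23T→17T]: ω = 217.7831×23/17 = 294.6477 rpm, dir flips to −; running = −294.6477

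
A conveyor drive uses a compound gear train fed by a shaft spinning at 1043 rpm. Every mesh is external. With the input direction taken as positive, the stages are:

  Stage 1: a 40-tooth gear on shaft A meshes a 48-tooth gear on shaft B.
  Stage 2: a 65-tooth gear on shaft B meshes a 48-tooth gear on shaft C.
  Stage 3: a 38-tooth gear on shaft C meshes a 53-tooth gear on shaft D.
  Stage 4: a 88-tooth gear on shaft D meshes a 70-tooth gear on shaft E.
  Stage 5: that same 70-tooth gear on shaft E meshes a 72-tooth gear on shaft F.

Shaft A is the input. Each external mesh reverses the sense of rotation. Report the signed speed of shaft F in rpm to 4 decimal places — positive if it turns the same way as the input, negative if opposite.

Stage 1 [40T→48T]: ω = 1043.0000×40/48 = 869.1667 rpm, dir flips to −; running = −869.1667
Stage 2 [65T→48T]: ω = 869.1667×65/48 = 1176.9965 rpm, dir flips to +; running = +1176.9965
Stage 3 [38T→53T]: ω = 1176.9965×38/53 = 843.8843 rpm, dir flips to −; running = −843.8843
Stage 4 [88T→70T]: ω = 843.8843×88/70 = 1060.8831 rpm, dir flips to +; running = +1060.8831
Stage 5 [70T→72T]: ω = 1060.8831×70/72 = 1031.4141 rpm, dir flips to −; running = −1031.4141

-1031.4141 rpm (opposite to input, |ω| = 1031.4141 rpm)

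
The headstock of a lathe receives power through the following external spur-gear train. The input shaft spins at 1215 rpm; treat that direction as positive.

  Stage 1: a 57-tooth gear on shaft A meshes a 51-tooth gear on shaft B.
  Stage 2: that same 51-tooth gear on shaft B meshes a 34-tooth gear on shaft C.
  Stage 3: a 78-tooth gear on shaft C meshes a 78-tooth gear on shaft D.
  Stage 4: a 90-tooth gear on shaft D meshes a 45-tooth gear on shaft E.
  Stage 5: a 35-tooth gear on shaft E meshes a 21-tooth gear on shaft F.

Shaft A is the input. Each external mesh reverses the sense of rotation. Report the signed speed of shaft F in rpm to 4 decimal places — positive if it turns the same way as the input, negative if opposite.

-6789.7059 rpm (opposite to input, |ω| = 6789.7059 rpm)

Stage 1 [57T→51T]: ω = 1215.0000×57/51 = 1357.9412 rpm, dir flips to −; running = −1357.9412
Stage 2 [51T→34T]: ω = 1357.9412×51/34 = 2036.9118 rpm, dir flips to +; running = +2036.9118
Stage 3 [78T→78T]: ω = 2036.9118×78/78 = 2036.9118 rpm, dir flips to −; running = −2036.9118
Stage 4 [90T→45T]: ω = 2036.9118×90/45 = 4073.8235 rpm, dir flips to +; running = +4073.8235
Stage 5 [35T→21T]: ω = 4073.8235×35/21 = 6789.7059 rpm, dir flips to −; running = −6789.7059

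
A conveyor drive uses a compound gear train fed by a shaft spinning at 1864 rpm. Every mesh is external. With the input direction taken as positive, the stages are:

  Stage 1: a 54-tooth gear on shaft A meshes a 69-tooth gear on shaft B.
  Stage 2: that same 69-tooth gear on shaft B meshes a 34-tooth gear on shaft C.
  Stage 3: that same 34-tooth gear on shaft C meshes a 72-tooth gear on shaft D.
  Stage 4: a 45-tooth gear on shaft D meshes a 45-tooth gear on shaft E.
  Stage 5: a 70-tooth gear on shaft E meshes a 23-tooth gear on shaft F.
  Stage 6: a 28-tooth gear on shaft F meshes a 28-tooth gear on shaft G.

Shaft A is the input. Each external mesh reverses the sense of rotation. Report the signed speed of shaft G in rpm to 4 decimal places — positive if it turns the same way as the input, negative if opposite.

+4254.7826 rpm (same as input, |ω| = 4254.7826 rpm)

Stage 1 [54T→69T]: ω = 1864.0000×54/69 = 1458.7826 rpm, dir flips to −; running = −1458.7826
Stage 2 [69T→34T]: ω = 1458.7826×69/34 = 2960.4706 rpm, dir flips to +; running = +2960.4706
Stage 3 [34T→72T]: ω = 2960.4706×34/72 = 1398.0000 rpm, dir flips to −; running = −1398.0000
Stage 4 [45T→45T]: ω = 1398.0000×45/45 = 1398.0000 rpm, dir flips to +; running = +1398.0000
Stage 5 [70T→23T]: ω = 1398.0000×70/23 = 4254.7826 rpm, dir flips to −; running = −4254.7826
Stage 6 [28T→28T]: ω = 4254.7826×28/28 = 4254.7826 rpm, dir flips to +; running = +4254.7826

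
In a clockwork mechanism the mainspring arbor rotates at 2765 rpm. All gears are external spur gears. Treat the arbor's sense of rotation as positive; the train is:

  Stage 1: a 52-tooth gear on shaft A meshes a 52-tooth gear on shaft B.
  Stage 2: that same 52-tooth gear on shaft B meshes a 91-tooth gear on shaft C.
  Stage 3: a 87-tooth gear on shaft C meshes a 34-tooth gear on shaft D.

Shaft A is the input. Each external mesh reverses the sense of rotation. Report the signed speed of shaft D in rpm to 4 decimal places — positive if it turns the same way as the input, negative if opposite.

-4042.9412 rpm (opposite to input, |ω| = 4042.9412 rpm)

Stage 1 [52T→52T]: ω = 2765.0000×52/52 = 2765.0000 rpm, dir flips to −; running = −2765.0000
Stage 2 [52T→91T]: ω = 2765.0000×52/91 = 1580.0000 rpm, dir flips to +; running = +1580.0000
Stage 3 [87T→34T]: ω = 1580.0000×87/34 = 4042.9412 rpm, dir flips to −; running = −4042.9412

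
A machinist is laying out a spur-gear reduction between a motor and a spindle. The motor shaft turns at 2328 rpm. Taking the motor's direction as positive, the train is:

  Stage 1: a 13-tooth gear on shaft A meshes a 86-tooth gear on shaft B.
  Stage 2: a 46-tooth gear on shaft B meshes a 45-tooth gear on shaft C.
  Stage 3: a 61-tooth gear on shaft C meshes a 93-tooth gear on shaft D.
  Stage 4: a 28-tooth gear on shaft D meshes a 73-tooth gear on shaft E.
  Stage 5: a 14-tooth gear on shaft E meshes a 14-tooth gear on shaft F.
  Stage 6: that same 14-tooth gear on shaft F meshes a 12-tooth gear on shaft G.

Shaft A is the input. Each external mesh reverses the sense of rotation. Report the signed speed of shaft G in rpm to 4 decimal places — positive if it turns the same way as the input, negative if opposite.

Stage 1 [13T→86T]: ω = 2328.0000×13/86 = 351.9070 rpm, dir flips to −; running = −351.9070
Stage 2 [46T→45T]: ω = 351.9070×46/45 = 359.7271 rpm, dir flips to +; running = +359.7271
Stage 3 [61T→93T]: ω = 359.7271×61/93 = 235.9501 rpm, dir flips to −; running = −235.9501
Stage 4 [28T→73T]: ω = 235.9501×28/73 = 90.5014 rpm, dir flips to +; running = +90.5014
Stage 5 [14T→14T]: ω = 90.5014×14/14 = 90.5014 rpm, dir flips to −; running = −90.5014
Stage 6 [14T→12T]: ω = 90.5014×14/12 = 105.5850 rpm, dir flips to +; running = +105.5850

+105.5850 rpm (same as input, |ω| = 105.5850 rpm)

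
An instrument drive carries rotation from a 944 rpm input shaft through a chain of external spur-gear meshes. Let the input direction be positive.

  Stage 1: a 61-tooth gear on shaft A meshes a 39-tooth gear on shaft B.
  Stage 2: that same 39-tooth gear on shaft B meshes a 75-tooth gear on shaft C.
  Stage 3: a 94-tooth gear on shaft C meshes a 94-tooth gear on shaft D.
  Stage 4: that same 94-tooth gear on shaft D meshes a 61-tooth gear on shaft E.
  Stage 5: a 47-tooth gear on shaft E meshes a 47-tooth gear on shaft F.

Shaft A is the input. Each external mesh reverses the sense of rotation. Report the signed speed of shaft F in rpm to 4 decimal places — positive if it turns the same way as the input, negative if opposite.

-1183.1467 rpm (opposite to input, |ω| = 1183.1467 rpm)

Stage 1 [61T→39T]: ω = 944.0000×61/39 = 1476.5128 rpm, dir flips to −; running = −1476.5128
Stage 2 [39T→75T]: ω = 1476.5128×39/75 = 767.7867 rpm, dir flips to +; running = +767.7867
Stage 3 [94T→94T]: ω = 767.7867×94/94 = 767.7867 rpm, dir flips to −; running = −767.7867
Stage 4 [94T→61T]: ω = 767.7867×94/61 = 1183.1467 rpm, dir flips to +; running = +1183.1467
Stage 5 [47T→47T]: ω = 1183.1467×47/47 = 1183.1467 rpm, dir flips to −; running = −1183.1467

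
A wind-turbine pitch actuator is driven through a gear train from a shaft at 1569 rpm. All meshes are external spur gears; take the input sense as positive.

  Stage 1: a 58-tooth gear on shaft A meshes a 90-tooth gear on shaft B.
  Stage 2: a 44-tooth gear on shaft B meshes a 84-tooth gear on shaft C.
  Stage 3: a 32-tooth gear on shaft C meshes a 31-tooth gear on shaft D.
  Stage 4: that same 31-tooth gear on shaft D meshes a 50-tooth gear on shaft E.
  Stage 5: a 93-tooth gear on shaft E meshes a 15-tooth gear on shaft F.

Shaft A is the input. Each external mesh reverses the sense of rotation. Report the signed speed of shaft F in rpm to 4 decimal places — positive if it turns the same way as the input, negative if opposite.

Stage 1 [58T→90T]: ω = 1569.0000×58/90 = 1011.1333 rpm, dir flips to −; running = −1011.1333
Stage 2 [44T→84T]: ω = 1011.1333×44/84 = 529.6413 rpm, dir flips to +; running = +529.6413
Stage 3 [32T→31T]: ω = 529.6413×32/31 = 546.7265 rpm, dir flips to −; running = −546.7265
Stage 4 [31T→50T]: ω = 546.7265×31/50 = 338.9704 rpm, dir flips to +; running = +338.9704
Stage 5 [93T→15T]: ω = 338.9704×93/15 = 2101.6166 rpm, dir flips to −; running = −2101.6166

-2101.6166 rpm (opposite to input, |ω| = 2101.6166 rpm)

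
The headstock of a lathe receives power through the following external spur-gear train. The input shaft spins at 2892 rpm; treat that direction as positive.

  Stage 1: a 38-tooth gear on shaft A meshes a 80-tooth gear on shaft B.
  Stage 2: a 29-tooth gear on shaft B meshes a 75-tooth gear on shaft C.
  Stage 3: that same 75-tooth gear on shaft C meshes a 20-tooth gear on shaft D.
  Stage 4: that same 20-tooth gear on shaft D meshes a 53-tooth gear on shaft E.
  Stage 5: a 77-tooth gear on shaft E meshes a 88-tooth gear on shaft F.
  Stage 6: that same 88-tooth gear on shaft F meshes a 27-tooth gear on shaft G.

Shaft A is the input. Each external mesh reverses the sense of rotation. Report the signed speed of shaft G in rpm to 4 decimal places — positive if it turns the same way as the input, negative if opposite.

+2143.5864 rpm (same as input, |ω| = 2143.5864 rpm)

Stage 1 [38T→80T]: ω = 2892.0000×38/80 = 1373.7000 rpm, dir flips to −; running = −1373.7000
Stage 2 [29T→75T]: ω = 1373.7000×29/75 = 531.1640 rpm, dir flips to +; running = +531.1640
Stage 3 [75T→20T]: ω = 531.1640×75/20 = 1991.8650 rpm, dir flips to −; running = −1991.8650
Stage 4 [20T→53T]: ω = 1991.8650×20/53 = 751.6472 rpm, dir flips to +; running = +751.6472
Stage 5 [77T→88T]: ω = 751.6472×77/88 = 657.6913 rpm, dir flips to −; running = −657.6913
Stage 6 [88T→27T]: ω = 657.6913×88/27 = 2143.5864 rpm, dir flips to +; running = +2143.5864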